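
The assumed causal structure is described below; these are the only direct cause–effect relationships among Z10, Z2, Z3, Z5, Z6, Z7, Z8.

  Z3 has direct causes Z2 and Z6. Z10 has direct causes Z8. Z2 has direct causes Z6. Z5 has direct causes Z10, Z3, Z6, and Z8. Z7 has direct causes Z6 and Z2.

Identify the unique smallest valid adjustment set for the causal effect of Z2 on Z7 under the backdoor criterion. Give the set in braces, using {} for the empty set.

Variables eligible for adjustment (non-descendants of Z2, excluding Z2 and Z7): {Z10, Z6, Z8}.
Backdoor paths from Z2 to Z7:
  P1: Z2 <- Z6 -> Z7
The empty set is not sufficient: P1 (Z2 <- Z6 -> Z7) has no collider blocking it and no conditioned non-collider, so it is open.
Try {Z6}:
  P1: blocked at fork node Z6 ∈ conditioning set.
{Z6} contains no descendant of Z2 and blocks every backdoor path.
No other singleton works — e.g. {Z8} leaves P1 open — so {Z6} is the unique smallest valid adjustment set.

{Z6}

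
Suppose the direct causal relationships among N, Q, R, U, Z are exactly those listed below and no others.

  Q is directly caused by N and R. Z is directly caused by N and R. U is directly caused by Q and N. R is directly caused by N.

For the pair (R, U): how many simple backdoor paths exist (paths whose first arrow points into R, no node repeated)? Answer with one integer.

A backdoor path from R to U is any simple undirected path whose first edge points into R (i.e. leaves R via a parent).
Parents of R: {N}.
Enumerating:
  P1: R <- N -> Q -> U
  P2: R <- N -> U
That exhausts the simple backdoor paths. Count: 2.

2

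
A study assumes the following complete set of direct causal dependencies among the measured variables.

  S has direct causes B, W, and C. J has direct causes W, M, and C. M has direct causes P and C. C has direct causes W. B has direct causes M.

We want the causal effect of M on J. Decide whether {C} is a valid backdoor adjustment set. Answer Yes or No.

Backdoor paths from M to J (paths whose first edge points into M):
  P1: M <- C <- W -> J
  P2: M <- C -> J
  P3: M <- C -> S <- W -> J
Condition 1 (no descendant of M in the set): holds — descendants of M are {B, J, S}; none are in {C}.
Condition 2 (every backdoor path blocked by {C}):
  P1: blocked at chain node C ∈ conditioning set.
  P2: blocked at fork node C ∈ conditioning set.
  P3: blocked at fork node C ∈ conditioning set.
{C} satisfies the backdoor criterion.

Yes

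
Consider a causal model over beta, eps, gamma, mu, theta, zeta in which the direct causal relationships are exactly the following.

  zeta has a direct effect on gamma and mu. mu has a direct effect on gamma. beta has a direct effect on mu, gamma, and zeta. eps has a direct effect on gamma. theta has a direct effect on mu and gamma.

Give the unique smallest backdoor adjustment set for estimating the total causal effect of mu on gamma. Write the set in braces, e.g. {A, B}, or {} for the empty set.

Variables eligible for adjustment (non-descendants of mu, excluding mu and gamma): {beta, eps, theta, zeta}.
Backdoor paths from mu to gamma:
  P1: mu <- theta -> gamma
  P2: mu <- beta -> zeta -> gamma
  P3: mu <- beta -> gamma
  P4: mu <- zeta <- beta -> gamma
  P5: mu <- zeta -> gamma
The empty set is not sufficient: P1 (mu <- theta -> gamma) has no collider blocking it and no conditioned non-collider, so it is open.
Try {beta, theta, zeta}:
  P1: blocked at fork node theta ∈ conditioning set.
  P2: blocked at fork node beta ∈ conditioning set.
  P3: blocked at fork node beta ∈ conditioning set.
  P4: blocked at chain node zeta ∈ conditioning set.
  P5: blocked at fork node zeta ∈ conditioning set.
{beta, theta, zeta} contains no descendant of mu and blocks every backdoor path.
Every element of {beta, theta, zeta} is needed (dropping beta leaves P3 open; dropping theta leaves P1 open; dropping zeta leaves P5 open), so no proper subset is valid.
Among all size-3 subsets of the eligible variables, only {beta, theta, zeta} blocks every backdoor path, so it is the unique smallest valid adjustment set.

{beta, theta, zeta}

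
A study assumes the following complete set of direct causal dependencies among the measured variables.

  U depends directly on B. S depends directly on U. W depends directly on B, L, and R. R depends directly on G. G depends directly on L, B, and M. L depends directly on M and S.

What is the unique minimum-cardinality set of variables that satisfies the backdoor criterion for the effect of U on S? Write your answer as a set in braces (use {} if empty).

Variables eligible for adjustment (non-descendants of U, excluding U and S): {B, M}.
Backdoor paths from U to S:
  P1: U <- B -> G <- M -> L <- S
  P2: U <- B -> G <- L <- S
  P3: U <- B -> G -> R -> W <- L <- S
  P4: U <- B -> W <- L <- S
  P5: U <- B -> W <- R <- G <- M -> L <- S
  P6: U <- B -> W <- R <- G <- L <- S
Each backdoor path contains an unconditioned collider, so every path is already blocked with the empty conditioning set:
  P1: blocked at collider G (neither it nor any descendant is in the conditioning set).
  P2: blocked at collider G (neither it nor any descendant is in the conditioning set).
  P3: blocked at collider W (neither it nor any descendant is in the conditioning set).
  P4: blocked at collider W (neither it nor any descendant is in the conditioning set).
  P5: blocked at collider W (neither it nor any descendant is in the conditioning set).
  P6: blocked at collider W (neither it nor any descendant is in the conditioning set).
The empty set is therefore the unique smallest valid set.

{}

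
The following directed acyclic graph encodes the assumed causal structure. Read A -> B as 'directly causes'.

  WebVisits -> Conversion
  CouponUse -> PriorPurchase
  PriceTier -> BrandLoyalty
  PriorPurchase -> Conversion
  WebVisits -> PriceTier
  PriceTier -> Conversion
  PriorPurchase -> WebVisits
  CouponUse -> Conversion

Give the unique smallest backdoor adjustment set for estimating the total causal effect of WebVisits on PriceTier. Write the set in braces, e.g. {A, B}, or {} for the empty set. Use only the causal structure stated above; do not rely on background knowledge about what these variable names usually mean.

{}

Variables eligible for adjustment (non-descendants of WebVisits, excluding WebVisits and PriceTier): {CouponUse, PriorPurchase}.
Backdoor paths from WebVisits to PriceTier:
  P1: WebVisits <- PriorPurchase <- CouponUse -> Conversion <- PriceTier
  P2: WebVisits <- PriorPurchase -> Conversion <- PriceTier
Each backdoor path contains an unconditioned collider, so every path is already blocked with the empty conditioning set:
  P1: blocked at collider Conversion (neither it nor any descendant is in the conditioning set).
  P2: blocked at collider Conversion (neither it nor any descendant is in the conditioning set).
The empty set is therefore the unique smallest valid set.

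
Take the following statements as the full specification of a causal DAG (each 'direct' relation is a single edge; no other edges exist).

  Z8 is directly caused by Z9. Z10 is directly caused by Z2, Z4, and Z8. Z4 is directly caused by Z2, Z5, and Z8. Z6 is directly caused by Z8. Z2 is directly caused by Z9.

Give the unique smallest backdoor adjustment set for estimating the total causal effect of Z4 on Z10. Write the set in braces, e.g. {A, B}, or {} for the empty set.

Variables eligible for adjustment (non-descendants of Z4, excluding Z4 and Z10): {Z2, Z5, Z6, Z8, Z9}.
Backdoor paths from Z4 to Z10:
  P1: Z4 <- Z8 <- Z9 -> Z2 -> Z10
  P2: Z4 <- Z8 -> Z10
  P3: Z4 <- Z2 <- Z9 -> Z8 -> Z10
  P4: Z4 <- Z2 -> Z10
The empty set is not sufficient: P1 (Z4 <- Z8 <- Z9 -> Z2 -> Z10) has no collider blocking it and no conditioned non-collider, so it is open.
Try {Z2, Z8}:
  P1: blocked at chain node Z8 ∈ conditioning set.
  P2: blocked at fork node Z8 ∈ conditioning set.
  P3: blocked at chain node Z2 ∈ conditioning set.
  P4: blocked at fork node Z2 ∈ conditioning set.
{Z2, Z8} contains no descendant of Z4 and blocks every backdoor path.
Every element of {Z2, Z8} is needed (dropping Z2 leaves P4 open; dropping Z8 leaves P2 open), so no proper subset is valid.
Among all size-2 subsets of the eligible variables, only {Z2, Z8} blocks every backdoor path, so it is the unique smallest valid adjustment set.

{Z2, Z8}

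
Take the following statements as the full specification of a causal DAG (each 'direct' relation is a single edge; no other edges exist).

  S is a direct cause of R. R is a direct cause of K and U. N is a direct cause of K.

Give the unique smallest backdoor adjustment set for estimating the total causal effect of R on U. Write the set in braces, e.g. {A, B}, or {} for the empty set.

Variables eligible for adjustment (non-descendants of R, excluding R and U): {N, S}.
Backdoor paths from R to U:
  (none)
With no backdoor paths the empty set already satisfies the criterion, and it is trivially minimal.

{}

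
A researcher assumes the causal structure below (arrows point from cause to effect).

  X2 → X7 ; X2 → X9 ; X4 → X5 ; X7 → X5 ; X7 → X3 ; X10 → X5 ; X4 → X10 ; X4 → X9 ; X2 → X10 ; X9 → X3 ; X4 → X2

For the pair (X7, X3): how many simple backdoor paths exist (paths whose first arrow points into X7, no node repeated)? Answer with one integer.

4

A backdoor path from X7 to X3 is any simple undirected path whose first edge points into X7 (i.e. leaves X7 via a parent).
Parents of X7: {X2}.
Enumerating:
  P1: X7 <- X2 <- X4 -> X9 -> X3
  P2: X7 <- X2 -> X9 -> X3
  P3: X7 <- X2 -> X10 <- X4 -> X9 -> X3
  P4: X7 <- X2 -> X10 -> X5 <- X4 -> X9 -> X3
That exhausts the simple backdoor paths. Count: 4.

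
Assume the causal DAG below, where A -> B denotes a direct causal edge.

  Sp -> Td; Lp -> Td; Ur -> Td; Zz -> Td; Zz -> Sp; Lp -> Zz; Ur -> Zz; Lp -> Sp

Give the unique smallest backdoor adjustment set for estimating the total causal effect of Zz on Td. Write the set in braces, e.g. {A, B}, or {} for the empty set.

{Lp, Ur}

Variables eligible for adjustment (non-descendants of Zz, excluding Zz and Td): {Lp, Ur}.
Backdoor paths from Zz to Td:
  P1: Zz <- Lp -> Sp -> Td
  P2: Zz <- Lp -> Td
  P3: Zz <- Ur -> Td
The empty set is not sufficient: P1 (Zz <- Lp -> Sp -> Td) has no collider blocking it and no conditioned non-collider, so it is open.
Try {Lp, Ur}:
  P1: blocked at fork node Lp ∈ conditioning set.
  P2: blocked at fork node Lp ∈ conditioning set.
  P3: blocked at fork node Ur ∈ conditioning set.
{Lp, Ur} contains no descendant of Zz and blocks every backdoor path.
Every element of {Lp, Ur} is needed (dropping Lp leaves P1 open; dropping Ur leaves P3 open), so no proper subset is valid.
Among all size-2 subsets of the eligible variables, only {Lp, Ur} blocks every backdoor path, so it is the unique smallest valid adjustment set.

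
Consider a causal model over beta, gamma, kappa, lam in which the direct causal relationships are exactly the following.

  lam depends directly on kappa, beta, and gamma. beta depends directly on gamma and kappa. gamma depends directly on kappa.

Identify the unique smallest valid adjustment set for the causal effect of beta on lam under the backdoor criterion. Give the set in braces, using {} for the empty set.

Variables eligible for adjustment (non-descendants of beta, excluding beta and lam): {gamma, kappa}.
Backdoor paths from beta to lam:
  P1: beta <- kappa -> gamma -> lam
  P2: beta <- kappa -> lam
  P3: beta <- gamma <- kappa -> lam
  P4: beta <- gamma -> lam
The empty set is not sufficient: P1 (beta <- kappa -> gamma -> lam) has no collider blocking it and no conditioned non-collider, so it is open.
Try {gamma, kappa}:
  P1: blocked at fork node kappa ∈ conditioning set.
  P2: blocked at fork node kappa ∈ conditioning set.
  P3: blocked at chain node gamma ∈ conditioning set.
  P4: blocked at fork node gamma ∈ conditioning set.
{gamma, kappa} contains no descendant of beta and blocks every backdoor path.
Every element of {gamma, kappa} is needed (dropping gamma leaves P4 open; dropping kappa leaves P2 open), so no proper subset is valid.
Among all size-2 subsets of the eligible variables, only {gamma, kappa} blocks every backdoor path, so it is the unique smallest valid adjustment set.

{gamma, kappa}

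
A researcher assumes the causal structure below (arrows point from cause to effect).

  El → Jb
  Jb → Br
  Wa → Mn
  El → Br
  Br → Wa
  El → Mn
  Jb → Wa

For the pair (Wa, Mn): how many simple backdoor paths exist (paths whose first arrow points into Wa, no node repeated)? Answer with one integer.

A backdoor path from Wa to Mn is any simple undirected path whose first edge points into Wa (i.e. leaves Wa via a parent).
Parents of Wa: {Br, Jb}.
Enumerating:
  P1: Wa <- Jb <- El -> Mn
  P2: Wa <- Jb -> Br <- El -> Mn
  P3: Wa <- Br <- El -> Mn
  P4: Wa <- Br <- Jb <- El -> Mn
That exhausts the simple backdoor paths. Count: 4.

4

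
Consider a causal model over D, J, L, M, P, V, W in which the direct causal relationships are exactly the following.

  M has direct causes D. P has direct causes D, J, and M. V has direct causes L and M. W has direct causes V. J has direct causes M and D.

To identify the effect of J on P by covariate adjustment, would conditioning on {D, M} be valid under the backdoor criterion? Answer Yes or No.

Yes

Backdoor paths from J to P (paths whose first edge points into J):
  P1: J <- D -> M -> P
  P2: J <- D -> P
  P3: J <- M <- D -> P
  P4: J <- M -> P
Condition 1 (no descendant of J in the set): holds — descendants of J are {P}; none are in {D, M}.
Condition 2 (every backdoor path blocked by {D, M}):
  P1: blocked at fork node D ∈ conditioning set.
  P2: blocked at fork node D ∈ conditioning set.
  P3: blocked at chain node M ∈ conditioning set.
  P4: blocked at fork node M ∈ conditioning set.
{D, M} satisfies the backdoor criterion.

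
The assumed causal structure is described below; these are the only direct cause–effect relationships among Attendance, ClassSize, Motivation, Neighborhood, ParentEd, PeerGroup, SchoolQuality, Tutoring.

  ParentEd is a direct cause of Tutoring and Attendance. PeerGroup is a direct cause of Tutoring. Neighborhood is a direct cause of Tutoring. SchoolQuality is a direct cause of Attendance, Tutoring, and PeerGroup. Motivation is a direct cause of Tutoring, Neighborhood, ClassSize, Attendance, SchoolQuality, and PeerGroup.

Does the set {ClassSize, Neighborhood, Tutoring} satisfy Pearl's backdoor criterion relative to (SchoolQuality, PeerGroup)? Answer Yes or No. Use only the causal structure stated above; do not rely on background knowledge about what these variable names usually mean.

No

Backdoor paths from SchoolQuality to PeerGroup (paths whose first edge points into SchoolQuality):
  P1: SchoolQuality <- Motivation -> Neighborhood -> Tutoring <- PeerGroup
  P2: SchoolQuality <- Motivation -> PeerGroup
  P3: SchoolQuality <- Motivation -> Tutoring <- PeerGroup
  P4: SchoolQuality <- Motivation -> Attendance <- ParentEd -> Tutoring <- PeerGroup
Condition 1 (no descendant of SchoolQuality in the set): FAILS — Tutoring is a descendant of SchoolQuality.
Condition 2 (every backdoor path blocked by {ClassSize, Neighborhood, Tutoring}):
  P1: blocked at chain node Neighborhood ∈ conditioning set.
  P2: open — no interior node is in the conditioning set.
  P3: open — collider(s) Tutoring are conditioned on (or have a conditioned descendant) and no non-collider on the path is in the set.
  P4: blocked at collider Attendance (neither it nor any descendant is in the conditioning set).
{ClassSize, Neighborhood, Tutoring} does not satisfy the backdoor criterion.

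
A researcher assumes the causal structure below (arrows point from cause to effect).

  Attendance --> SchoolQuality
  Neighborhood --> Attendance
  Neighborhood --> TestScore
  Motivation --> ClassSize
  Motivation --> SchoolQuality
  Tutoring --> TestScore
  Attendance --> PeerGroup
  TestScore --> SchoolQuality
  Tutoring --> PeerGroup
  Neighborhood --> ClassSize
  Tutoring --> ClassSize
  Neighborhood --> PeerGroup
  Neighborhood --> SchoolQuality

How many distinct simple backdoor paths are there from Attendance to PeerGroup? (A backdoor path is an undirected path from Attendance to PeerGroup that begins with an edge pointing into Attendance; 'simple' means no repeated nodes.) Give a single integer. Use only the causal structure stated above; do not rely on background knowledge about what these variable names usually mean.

7

A backdoor path from Attendance to PeerGroup is any simple undirected path whose first edge points into Attendance (i.e. leaves Attendance via a parent).
Parents of Attendance: {Neighborhood}.
Enumerating:
  P1: Attendance <- Neighborhood -> ClassSize <- Motivation -> SchoolQuality <- TestScore <- Tutoring -> PeerGroup
  P2: Attendance <- Neighborhood -> ClassSize <- Tutoring -> PeerGroup
  P3: Attendance <- Neighborhood -> TestScore <- Tutoring -> PeerGroup
  P4: Attendance <- Neighborhood -> TestScore -> SchoolQuality <- Motivation -> ClassSize <- Tutoring -> PeerGroup
  P5: Attendance <- Neighborhood -> SchoolQuality <- Motivation -> ClassSize <- Tutoring -> PeerGroup
  P6: Attendance <- Neighborhood -> SchoolQuality <- TestScore <- Tutoring -> PeerGroup
  P7: Attendance <- Neighborhood -> PeerGroup
That exhausts the simple backdoor paths. Count: 7.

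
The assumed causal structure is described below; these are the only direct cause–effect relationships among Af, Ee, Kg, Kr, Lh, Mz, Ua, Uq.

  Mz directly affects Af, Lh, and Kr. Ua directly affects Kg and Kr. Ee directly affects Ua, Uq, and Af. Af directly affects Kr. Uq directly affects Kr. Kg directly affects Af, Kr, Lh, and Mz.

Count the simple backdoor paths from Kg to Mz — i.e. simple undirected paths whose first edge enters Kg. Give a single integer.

7

A backdoor path from Kg to Mz is any simple undirected path whose first edge points into Kg (i.e. leaves Kg via a parent).
Parents of Kg: {Ua}.
Enumerating:
  P1: Kg <- Ua <- Ee -> Af <- Mz
  P2: Kg <- Ua <- Ee -> Af -> Kr <- Mz
  P3: Kg <- Ua <- Ee -> Uq -> Kr <- Mz
  P4: Kg <- Ua <- Ee -> Uq -> Kr <- Af <- Mz
  P5: Kg <- Ua -> Kr <- Mz
  P6: Kg <- Ua -> Kr <- Af <- Mz
  P7: Kg <- Ua -> Kr <- Uq <- Ee -> Af <- Mz
That exhausts the simple backdoor paths. Count: 7.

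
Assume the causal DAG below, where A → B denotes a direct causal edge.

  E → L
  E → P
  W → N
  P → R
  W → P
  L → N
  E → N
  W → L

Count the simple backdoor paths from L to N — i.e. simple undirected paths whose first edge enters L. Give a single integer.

A backdoor path from L to N is any simple undirected path whose first edge points into L (i.e. leaves L via a parent).
Parents of L: {E, W}.
Enumerating:
  P1: L <- W -> P <- E -> N
  P2: L <- W -> N
  P3: L <- E -> P <- W -> N
  P4: L <- E -> N
That exhausts the simple backdoor paths. Count: 4.

4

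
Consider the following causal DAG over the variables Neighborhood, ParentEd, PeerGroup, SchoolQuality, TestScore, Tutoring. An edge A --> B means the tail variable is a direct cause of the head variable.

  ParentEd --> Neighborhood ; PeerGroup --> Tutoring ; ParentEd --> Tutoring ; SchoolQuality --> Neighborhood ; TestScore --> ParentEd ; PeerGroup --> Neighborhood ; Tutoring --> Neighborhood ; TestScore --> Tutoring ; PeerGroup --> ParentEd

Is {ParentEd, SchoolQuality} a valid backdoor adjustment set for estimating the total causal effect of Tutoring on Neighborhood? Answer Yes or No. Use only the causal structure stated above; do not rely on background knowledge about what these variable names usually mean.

Backdoor paths from Tutoring to Neighborhood (paths whose first edge points into Tutoring):
  P1: Tutoring <- PeerGroup -> ParentEd -> Neighborhood
  P2: Tutoring <- PeerGroup -> Neighborhood
  P3: Tutoring <- TestScore -> ParentEd <- PeerGroup -> Neighborhood
  P4: Tutoring <- TestScore -> ParentEd -> Neighborhood
  P5: Tutoring <- ParentEd <- PeerGroup -> Neighborhood
  P6: Tutoring <- ParentEd -> Neighborhood
Condition 1 (no descendant of Tutoring in the set): holds — descendants of Tutoring are {Neighborhood}; none are in {ParentEd, SchoolQuality}.
Condition 2 (every backdoor path blocked by {ParentEd, SchoolQuality}):
  P1: blocked at chain node ParentEd ∈ conditioning set.
  P2: open — no interior node is in the conditioning set.
  P3: open — collider(s) ParentEd are conditioned on (or have a conditioned descendant) and no non-collider on the path is in the set.
  P4: blocked at chain node ParentEd ∈ conditioning set.
  P5: blocked at chain node ParentEd ∈ conditioning set.
  P6: blocked at fork node ParentEd ∈ conditioning set.
{ParentEd, SchoolQuality} does not satisfy the backdoor criterion.

No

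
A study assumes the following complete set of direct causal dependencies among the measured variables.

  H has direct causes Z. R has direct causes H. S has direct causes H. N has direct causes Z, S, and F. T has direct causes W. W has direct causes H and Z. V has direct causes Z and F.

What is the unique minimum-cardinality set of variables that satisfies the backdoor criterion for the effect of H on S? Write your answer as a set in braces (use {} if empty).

Variables eligible for adjustment (non-descendants of H, excluding H and S): {F, V, Z}.
Backdoor paths from H to S:
  P1: H <- Z -> N <- S
  P2: H <- Z -> V <- F -> N <- S
Each backdoor path contains an unconditioned collider, so every path is already blocked with the empty conditioning set:
  P1: blocked at collider N (neither it nor any descendant is in the conditioning set).
  P2: blocked at collider V (neither it nor any descendant is in the conditioning set).
The empty set is therefore the unique smallest valid set.

{}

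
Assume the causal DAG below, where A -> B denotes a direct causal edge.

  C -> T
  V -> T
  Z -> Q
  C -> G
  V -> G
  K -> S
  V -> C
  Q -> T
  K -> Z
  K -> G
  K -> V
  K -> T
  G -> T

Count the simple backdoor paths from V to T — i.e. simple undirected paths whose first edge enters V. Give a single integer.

A backdoor path from V to T is any simple undirected path whose first edge points into V (i.e. leaves V via a parent).
Parents of V: {K}.
Enumerating:
  P1: V <- K -> Z -> Q -> T
  P2: V <- K -> G <- C -> T
  P3: V <- K -> G -> T
  P4: V <- K -> T
That exhausts the simple backdoor paths. Count: 4.

4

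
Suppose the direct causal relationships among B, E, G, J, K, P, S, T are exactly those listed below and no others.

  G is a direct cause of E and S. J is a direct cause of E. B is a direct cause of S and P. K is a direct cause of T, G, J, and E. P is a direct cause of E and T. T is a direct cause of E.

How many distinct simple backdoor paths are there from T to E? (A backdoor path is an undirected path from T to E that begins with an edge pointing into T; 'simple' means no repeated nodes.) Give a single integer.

8

A backdoor path from T to E is any simple undirected path whose first edge points into T (i.e. leaves T via a parent).
Parents of T: {K, P}.
Enumerating:
  P1: T <- K -> G -> S <- B -> P -> E
  P2: T <- K -> G -> E
  P3: T <- K -> J -> E
  P4: T <- K -> E
  P5: T <- P <- B -> S <- G <- K -> J -> E
  P6: T <- P <- B -> S <- G <- K -> E
  P7: T <- P <- B -> S <- G -> E
  P8: T <- P -> E
That exhausts the simple backdoor paths. Count: 8.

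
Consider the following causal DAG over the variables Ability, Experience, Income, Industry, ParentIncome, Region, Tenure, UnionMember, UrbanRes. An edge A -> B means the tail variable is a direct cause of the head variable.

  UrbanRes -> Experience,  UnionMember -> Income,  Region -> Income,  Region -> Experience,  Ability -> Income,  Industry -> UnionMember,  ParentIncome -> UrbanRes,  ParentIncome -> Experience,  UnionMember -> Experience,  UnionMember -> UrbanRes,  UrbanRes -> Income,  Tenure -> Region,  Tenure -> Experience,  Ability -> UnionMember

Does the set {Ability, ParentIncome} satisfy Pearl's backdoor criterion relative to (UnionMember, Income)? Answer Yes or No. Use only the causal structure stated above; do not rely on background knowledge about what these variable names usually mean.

Backdoor paths from UnionMember to Income (paths whose first edge points into UnionMember):
  P1: UnionMember <- Ability -> Income
Condition 1 (no descendant of UnionMember in the set): holds — descendants of UnionMember are {Experience, Income, UrbanRes}; none are in {Ability, ParentIncome}.
Condition 2 (every backdoor path blocked by {Ability, ParentIncome}):
  P1: blocked at fork node Ability ∈ conditioning set.
{Ability, ParentIncome} satisfies the backdoor criterion.

Yes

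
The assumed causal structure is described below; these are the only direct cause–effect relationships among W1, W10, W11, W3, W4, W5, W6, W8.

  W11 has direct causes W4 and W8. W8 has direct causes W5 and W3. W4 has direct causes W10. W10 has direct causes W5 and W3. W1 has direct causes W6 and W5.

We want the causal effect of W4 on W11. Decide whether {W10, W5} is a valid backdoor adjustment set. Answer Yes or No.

Backdoor paths from W4 to W11 (paths whose first edge points into W4):
  P1: W4 <- W10 <- W3 -> W8 -> W11
  P2: W4 <- W10 <- W5 -> W8 -> W11
Condition 1 (no descendant of W4 in the set): holds — descendants of W4 are {W11}; none are in {W10, W5}.
Condition 2 (every backdoor path blocked by {W10, W5}):
  P1: blocked at chain node W10 ∈ conditioning set.
  P2: blocked at chain node W10 ∈ conditioning set.
{W10, W5} satisfies the backdoor criterion.

Yes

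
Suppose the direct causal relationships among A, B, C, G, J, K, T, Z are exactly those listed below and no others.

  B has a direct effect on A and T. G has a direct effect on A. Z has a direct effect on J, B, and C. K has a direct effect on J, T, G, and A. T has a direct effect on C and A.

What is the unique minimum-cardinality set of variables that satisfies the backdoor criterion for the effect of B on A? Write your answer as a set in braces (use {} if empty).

{}

Variables eligible for adjustment (non-descendants of B, excluding B and A): {G, J, K, Z}.
Backdoor paths from B to A:
  P1: B <- Z -> C <- T <- K -> G -> A
  P2: B <- Z -> C <- T <- K -> A
  P3: B <- Z -> C <- T -> A
  P4: B <- Z -> J <- K -> G -> A
  P5: B <- Z -> J <- K -> T -> A
  P6: B <- Z -> J <- K -> A
Each backdoor path contains an unconditioned collider, so every path is already blocked with the empty conditioning set:
  P1: blocked at collider C (neither it nor any descendant is in the conditioning set).
  P2: blocked at collider C (neither it nor any descendant is in the conditioning set).
  P3: blocked at collider C (neither it nor any descendant is in the conditioning set).
  P4: blocked at collider J (neither it nor any descendant is in the conditioning set).
  P5: blocked at collider J (neither it nor any descendant is in the conditioning set).
  P6: blocked at collider J (neither it nor any descendant is in the conditioning set).
The empty set is therefore the unique smallest valid set.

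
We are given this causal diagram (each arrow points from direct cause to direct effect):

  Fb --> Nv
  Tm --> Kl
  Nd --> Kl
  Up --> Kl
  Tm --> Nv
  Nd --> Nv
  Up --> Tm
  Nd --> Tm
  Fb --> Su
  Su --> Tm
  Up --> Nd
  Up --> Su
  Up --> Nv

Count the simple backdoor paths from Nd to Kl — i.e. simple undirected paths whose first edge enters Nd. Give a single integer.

A backdoor path from Nd to Kl is any simple undirected path whose first edge points into Nd (i.e. leaves Nd via a parent).
Parents of Nd: {Up}.
Enumerating:
  P1: Nd <- Up -> Su <- Fb -> Nv <- Tm -> Kl
  P2: Nd <- Up -> Su -> Tm -> Kl
  P3: Nd <- Up -> Tm -> Kl
  P4: Nd <- Up -> Kl
  P5: Nd <- Up -> Nv <- Fb -> Su -> Tm -> Kl
  P6: Nd <- Up -> Nv <- Tm -> Kl
That exhausts the simple backdoor paths. Count: 6.

6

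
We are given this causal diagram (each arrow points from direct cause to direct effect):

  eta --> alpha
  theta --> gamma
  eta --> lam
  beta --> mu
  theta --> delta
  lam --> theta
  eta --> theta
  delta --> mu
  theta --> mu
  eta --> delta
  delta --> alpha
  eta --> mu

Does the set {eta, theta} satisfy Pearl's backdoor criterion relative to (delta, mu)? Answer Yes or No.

Backdoor paths from delta to mu (paths whose first edge points into delta):
  P1: delta <- eta -> lam -> theta -> mu
  P2: delta <- eta -> theta -> mu
  P3: delta <- eta -> mu
  P4: delta <- theta <- eta -> mu
  P5: delta <- theta <- lam <- eta -> mu
  P6: delta <- theta -> mu
Condition 1 (no descendant of delta in the set): holds — descendants of delta are {alpha, mu}; none are in {eta, theta}.
Condition 2 (every backdoor path blocked by {eta, theta}):
  P1: blocked at fork node eta ∈ conditioning set.
  P2: blocked at fork node eta ∈ conditioning set.
  P3: blocked at fork node eta ∈ conditioning set.
  P4: blocked at chain node theta ∈ conditioning set.
  P5: blocked at chain node theta ∈ conditioning set.
  P6: blocked at fork node theta ∈ conditioning set.
{eta, theta} satisfies the backdoor criterion.

Yes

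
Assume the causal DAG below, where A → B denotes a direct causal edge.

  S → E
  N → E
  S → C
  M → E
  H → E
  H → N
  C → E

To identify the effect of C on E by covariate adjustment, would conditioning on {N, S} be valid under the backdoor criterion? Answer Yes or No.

Backdoor paths from C to E (paths whose first edge points into C):
  P1: C <- S -> E
Condition 1 (no descendant of C in the set): holds — descendants of C are {E}; none are in {N, S}.
Condition 2 (every backdoor path blocked by {N, S}):
  P1: blocked at fork node S ∈ conditioning set.
{N, S} satisfies the backdoor criterion.

Yes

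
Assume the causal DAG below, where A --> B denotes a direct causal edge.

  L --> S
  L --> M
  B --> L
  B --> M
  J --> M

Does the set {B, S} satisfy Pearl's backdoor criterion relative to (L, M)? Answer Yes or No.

No

Backdoor paths from L to M (paths whose first edge points into L):
  P1: L <- B -> M
Condition 1 (no descendant of L in the set): FAILS — S is a descendant of L.
Condition 2 (every backdoor path blocked by {B, S}):
  P1: blocked at fork node B ∈ conditioning set.
{B, S} does not satisfy the backdoor criterion.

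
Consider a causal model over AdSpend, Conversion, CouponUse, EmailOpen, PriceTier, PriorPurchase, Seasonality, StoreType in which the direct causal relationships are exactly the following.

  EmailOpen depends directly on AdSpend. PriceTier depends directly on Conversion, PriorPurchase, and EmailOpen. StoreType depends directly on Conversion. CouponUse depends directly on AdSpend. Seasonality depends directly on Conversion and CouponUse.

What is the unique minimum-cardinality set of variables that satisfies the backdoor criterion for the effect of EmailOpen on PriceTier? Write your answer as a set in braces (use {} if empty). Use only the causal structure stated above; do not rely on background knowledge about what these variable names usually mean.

{}

Variables eligible for adjustment (non-descendants of EmailOpen, excluding EmailOpen and PriceTier): {AdSpend, Conversion, CouponUse, PriorPurchase, Seasonality, StoreType}.
Backdoor paths from EmailOpen to PriceTier:
  P1: EmailOpen <- AdSpend -> CouponUse -> Seasonality <- Conversion -> PriceTier
Each backdoor path contains an unconditioned collider, so every path is already blocked with the empty conditioning set:
  P1: blocked at collider Seasonality (neither it nor any descendant is in the conditioning set).
The empty set is therefore the unique smallest valid set.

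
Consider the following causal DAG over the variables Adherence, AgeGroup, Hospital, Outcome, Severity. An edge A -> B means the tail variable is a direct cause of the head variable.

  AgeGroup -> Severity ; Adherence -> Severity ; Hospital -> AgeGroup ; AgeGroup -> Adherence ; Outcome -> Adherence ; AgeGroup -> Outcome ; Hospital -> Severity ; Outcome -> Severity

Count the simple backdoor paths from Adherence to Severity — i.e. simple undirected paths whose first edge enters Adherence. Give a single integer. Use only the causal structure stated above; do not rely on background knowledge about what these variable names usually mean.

A backdoor path from Adherence to Severity is any simple undirected path whose first edge points into Adherence (i.e. leaves Adherence via a parent).
Parents of Adherence: {AgeGroup, Outcome}.
Enumerating:
  P1: Adherence <- AgeGroup <- Hospital -> Severity
  P2: Adherence <- AgeGroup -> Outcome -> Severity
  P3: Adherence <- AgeGroup -> Severity
  P4: Adherence <- Outcome <- AgeGroup <- Hospital -> Severity
  P5: Adherence <- Outcome <- AgeGroup -> Severity
  P6: Adherence <- Outcome -> Severity
That exhausts the simple backdoor paths. Count: 6.

6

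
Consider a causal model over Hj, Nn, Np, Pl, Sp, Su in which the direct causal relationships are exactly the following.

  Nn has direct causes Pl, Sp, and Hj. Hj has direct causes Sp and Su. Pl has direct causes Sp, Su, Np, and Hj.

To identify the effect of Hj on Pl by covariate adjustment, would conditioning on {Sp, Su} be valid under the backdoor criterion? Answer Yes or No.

Backdoor paths from Hj to Pl (paths whose first edge points into Hj):
  P1: Hj <- Su -> Pl
  P2: Hj <- Sp -> Pl
  P3: Hj <- Sp -> Nn <- Pl
Condition 1 (no descendant of Hj in the set): holds — descendants of Hj are {Nn, Pl}; none are in {Sp, Su}.
Condition 2 (every backdoor path blocked by {Sp, Su}):
  P1: blocked at fork node Su ∈ conditioning set.
  P2: blocked at fork node Sp ∈ conditioning set.
  P3: blocked at fork node Sp ∈ conditioning set.
{Sp, Su} satisfies the backdoor criterion.

Yes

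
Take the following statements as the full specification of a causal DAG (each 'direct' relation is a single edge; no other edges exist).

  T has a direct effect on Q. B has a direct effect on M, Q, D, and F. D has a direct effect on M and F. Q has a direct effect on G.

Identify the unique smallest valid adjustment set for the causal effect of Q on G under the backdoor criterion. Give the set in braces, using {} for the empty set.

Variables eligible for adjustment (non-descendants of Q, excluding Q and G): {B, D, F, M, T}.
Backdoor paths from Q to G:
  (none)
With no backdoor paths the empty set already satisfies the criterion, and it is trivially minimal.

{}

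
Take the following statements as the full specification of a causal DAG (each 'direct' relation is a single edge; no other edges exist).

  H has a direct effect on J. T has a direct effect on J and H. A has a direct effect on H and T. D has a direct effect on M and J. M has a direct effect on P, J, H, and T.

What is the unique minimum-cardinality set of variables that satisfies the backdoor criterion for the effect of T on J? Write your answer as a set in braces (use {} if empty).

{A, M}

Variables eligible for adjustment (non-descendants of T, excluding T and J): {A, D, M, P}.
Backdoor paths from T to J:
  P1: T <- A -> H <- M <- D -> J
  P2: T <- A -> H <- M -> J
  P3: T <- A -> H -> J
  P4: T <- M <- D -> J
  P5: T <- M -> H -> J
  P6: T <- M -> J
The empty set is not sufficient: P3 (T <- A -> H -> J) has no collider blocking it and no conditioned non-collider, so it is open.
Try {A, M}:
  P1: blocked at fork node A ∈ conditioning set.
  P2: blocked at fork node A ∈ conditioning set.
  P3: blocked at fork node A ∈ conditioning set.
  P4: blocked at chain node M ∈ conditioning set.
  P5: blocked at fork node M ∈ conditioning set.
  P6: blocked at fork node M ∈ conditioning set.
{A, M} contains no descendant of T and blocks every backdoor path.
Every element of {A, M} is needed (dropping A leaves P3 open; dropping M leaves P4 open), so no proper subset is valid.
Among all size-2 subsets of the eligible variables, only {A, M} blocks every backdoor path, so it is the unique smallest valid adjustment set.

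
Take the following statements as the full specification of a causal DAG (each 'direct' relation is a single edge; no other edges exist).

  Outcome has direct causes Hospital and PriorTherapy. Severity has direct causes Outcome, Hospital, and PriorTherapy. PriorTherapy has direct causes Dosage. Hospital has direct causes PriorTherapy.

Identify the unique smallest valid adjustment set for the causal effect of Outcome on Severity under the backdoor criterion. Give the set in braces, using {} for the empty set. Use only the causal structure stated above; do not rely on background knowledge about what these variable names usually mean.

{Hospital, PriorTherapy}

Variables eligible for adjustment (non-descendants of Outcome, excluding Outcome and Severity): {Dosage, Hospital, PriorTherapy}.
Backdoor paths from Outcome to Severity:
  P1: Outcome <- PriorTherapy -> Hospital -> Severity
  P2: Outcome <- PriorTherapy -> Severity
  P3: Outcome <- Hospital <- PriorTherapy -> Severity
  P4: Outcome <- Hospital -> Severity
The empty set is not sufficient: P1 (Outcome <- PriorTherapy -> Hospital -> Severity) has no collider blocking it and no conditioned non-collider, so it is open.
Try {Hospital, PriorTherapy}:
  P1: blocked at fork node PriorTherapy ∈ conditioning set.
  P2: blocked at fork node PriorTherapy ∈ conditioning set.
  P3: blocked at chain node Hospital ∈ conditioning set.
  P4: blocked at fork node Hospital ∈ conditioning set.
{Hospital, PriorTherapy} contains no descendant of Outcome and blocks every backdoor path.
Every element of {Hospital, PriorTherapy} is needed (dropping Hospital leaves P4 open; dropping PriorTherapy leaves P2 open), so no proper subset is valid.
Among all size-2 subsets of the eligible variables, only {Hospital, PriorTherapy} blocks every backdoor path, so it is the unique smallest valid adjustment set.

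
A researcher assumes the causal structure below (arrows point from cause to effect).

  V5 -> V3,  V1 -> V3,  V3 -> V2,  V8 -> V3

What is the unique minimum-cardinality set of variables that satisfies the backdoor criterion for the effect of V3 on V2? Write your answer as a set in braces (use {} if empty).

{}

Variables eligible for adjustment (non-descendants of V3, excluding V3 and V2): {V1, V5, V8}.
Backdoor paths from V3 to V2:
  (none)
With no backdoor paths the empty set already satisfies the criterion, and it is trivially minimal.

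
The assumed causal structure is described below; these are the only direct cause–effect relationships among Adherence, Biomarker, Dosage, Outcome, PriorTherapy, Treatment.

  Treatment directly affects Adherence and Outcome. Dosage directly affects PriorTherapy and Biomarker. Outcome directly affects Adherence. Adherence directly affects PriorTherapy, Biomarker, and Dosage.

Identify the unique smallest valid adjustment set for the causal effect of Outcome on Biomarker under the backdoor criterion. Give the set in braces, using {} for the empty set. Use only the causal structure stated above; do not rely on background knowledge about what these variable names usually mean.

{Treatment}

Variables eligible for adjustment (non-descendants of Outcome, excluding Outcome and Biomarker): {Treatment}.
Backdoor paths from Outcome to Biomarker:
  P1: Outcome <- Treatment -> Adherence -> Dosage -> Biomarker
  P2: Outcome <- Treatment -> Adherence -> PriorTherapy <- Dosage -> Biomarker
  P3: Outcome <- Treatment -> Adherence -> Biomarker
The empty set is not sufficient: P1 (Outcome <- Treatment -> Adherence -> Dosage -> Biomarker) has no collider blocking it and no conditioned non-collider, so it is open.
Try {Treatment}:
  P1: blocked at fork node Treatment ∈ conditioning set.
  P2: blocked at fork node Treatment ∈ conditioning set.
  P3: blocked at fork node Treatment ∈ conditioning set.
{Treatment} contains no descendant of Outcome and blocks every backdoor path.
{Treatment} is the unique smallest valid adjustment set.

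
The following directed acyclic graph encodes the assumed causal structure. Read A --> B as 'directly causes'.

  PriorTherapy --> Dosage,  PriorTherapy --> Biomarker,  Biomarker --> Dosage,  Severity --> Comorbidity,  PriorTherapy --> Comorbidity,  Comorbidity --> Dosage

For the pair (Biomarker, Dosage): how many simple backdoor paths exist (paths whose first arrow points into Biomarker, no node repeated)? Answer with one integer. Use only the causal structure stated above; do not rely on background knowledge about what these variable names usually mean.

A backdoor path from Biomarker to Dosage is any simple undirected path whose first edge points into Biomarker (i.e. leaves Biomarker via a parent).
Parents of Biomarker: {PriorTherapy}.
Enumerating:
  P1: Biomarker <- PriorTherapy -> Comorbidity -> Dosage
  P2: Biomarker <- PriorTherapy -> Dosage
That exhausts the simple backdoor paths. Count: 2.

2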